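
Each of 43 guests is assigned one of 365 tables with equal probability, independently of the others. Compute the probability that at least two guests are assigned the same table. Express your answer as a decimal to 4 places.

It's easier to compute the probability that all 43 are distinct.
P(all distinct) = 365/365 · 364/365 · ··· · 323/365 ≈ 0.0761.
So the probability of at least one match is 1 − 0.0761 = 0.9239.

0.9239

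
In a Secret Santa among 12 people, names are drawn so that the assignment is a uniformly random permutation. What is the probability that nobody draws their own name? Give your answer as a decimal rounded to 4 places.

This is the derangement probability: permutations of 12 with no fixed point.
D(12) = 12! · (1 − 1/1! + 1/2! − ··· + (−1)^12/12!) = 176214841.
P = 176214841/479001600 = 16019531/43545600 ≈ 0.3679.

0.3679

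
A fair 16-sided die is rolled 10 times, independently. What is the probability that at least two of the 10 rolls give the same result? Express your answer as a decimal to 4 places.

0.9736

P(all 10 different) = 16/16 · 15/16 · ··· · 7/16 ≈ 0.0264.
P(at least two equal) = 1 − 0.0264 = 0.9736.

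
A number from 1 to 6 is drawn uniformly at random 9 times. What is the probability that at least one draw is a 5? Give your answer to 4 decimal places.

P(no draw is a 5) = (5/6)^9 ≈ 0.1938.
P(at least one) = 1 − 0.1938 = 0.8062.

0.8062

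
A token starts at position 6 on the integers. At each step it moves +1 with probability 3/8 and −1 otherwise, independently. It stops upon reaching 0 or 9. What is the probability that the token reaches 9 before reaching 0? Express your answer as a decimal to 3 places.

Let r = q/p = (5/8)/(3/8) = 5/3. The recurrence P(i) = p·P(i+1) + q·P(i−1) with P(0)=0, P(9)=1 gives P(i) = (1 − r^i)/(1 − r^9).
P(6) = (1 − (5/3)^6) / (1 − (5/3)^9) = 4104/19729 ≈ 0.208.

0.208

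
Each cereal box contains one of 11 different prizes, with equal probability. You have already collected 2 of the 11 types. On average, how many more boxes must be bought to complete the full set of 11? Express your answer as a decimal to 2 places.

31.12

Starting from 2 distinct types, each trial gives a new one with probability (11−i)/11 when i types are held, so the wait for the next new type is 11/(11−i).
E = 11/9 + 11/8 + 11/7 + 11/6 + 11/5 + 11/4 + 11/3 + 11/2 + 11/1 = 78419/2520 ≈ 31.12.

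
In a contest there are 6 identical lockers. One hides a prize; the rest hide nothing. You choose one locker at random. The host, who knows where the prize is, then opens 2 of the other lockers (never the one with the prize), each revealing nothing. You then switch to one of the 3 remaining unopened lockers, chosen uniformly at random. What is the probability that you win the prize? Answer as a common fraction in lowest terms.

Your original locker holds the prize with probability 1/6, so the other 5 collectively hold it with probability 5/6.
The host can always find 2 empty lockers to open, so the reveals don't change that 5/6; it is now spread over the 3 remaining unopened lockers.
P(win by switching) = (5/6) · (1/3) = 5/18.

5/18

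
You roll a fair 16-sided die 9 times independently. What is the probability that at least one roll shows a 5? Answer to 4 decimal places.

P(no roll shows a 5) = (15/16)^9 ≈ 0.5594.
P(at least one) = 1 − 0.5594 = 0.4406.

0.4406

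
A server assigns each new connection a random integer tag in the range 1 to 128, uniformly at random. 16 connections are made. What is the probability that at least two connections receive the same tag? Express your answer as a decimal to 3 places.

0.624

It's easier to compute the probability that all 16 are distinct.
P(all distinct) = 128/128 · 127/128 · ··· · 113/128 ≈ 0.376.
So the probability of at least one match is 1 − 0.376 = 0.624.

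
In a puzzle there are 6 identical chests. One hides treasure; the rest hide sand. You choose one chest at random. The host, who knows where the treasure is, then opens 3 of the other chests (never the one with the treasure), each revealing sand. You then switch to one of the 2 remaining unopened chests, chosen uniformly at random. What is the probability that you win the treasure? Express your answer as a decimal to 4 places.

0.4167

Your original chest holds the treasure with probability 1/6, so the other 5 collectively hold it with probability 5/6.
The host can always find 3 empty chests to open, so the reveals don't change that 5/6; it is now spread over the 2 remaining unopened chests.
P(win by switching) = (5/6) · (1/2) = 5/12 ≈ 0.4167.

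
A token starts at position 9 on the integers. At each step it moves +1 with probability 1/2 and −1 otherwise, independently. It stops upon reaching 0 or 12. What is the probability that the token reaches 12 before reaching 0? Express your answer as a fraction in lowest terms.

With a fair step, P(i) = ½P(i−1) + ½P(i+1) with P(0)=0, P(12)=1 has the linear solution P(i) = i/12.
P(9) = 9/12 = 3/4.

3/4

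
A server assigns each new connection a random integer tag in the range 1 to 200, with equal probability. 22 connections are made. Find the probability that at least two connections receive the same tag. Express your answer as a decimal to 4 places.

0.6984

It's easier to compute the probability that all 22 are distinct.
P(all distinct) = 200/200 · 199/200 · ··· · 179/200 ≈ 0.3016.
So the probability of at least one match is 1 − 0.3016 = 0.6984.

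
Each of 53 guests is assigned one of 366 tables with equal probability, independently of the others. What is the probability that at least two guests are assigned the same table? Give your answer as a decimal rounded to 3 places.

0.981

It's easier to compute the probability that all 53 are distinct.
P(all distinct) = 366/366 · 365/366 · ··· · 314/366 ≈ 0.019.
So the probability of at least one match is 1 − 0.019 = 0.981.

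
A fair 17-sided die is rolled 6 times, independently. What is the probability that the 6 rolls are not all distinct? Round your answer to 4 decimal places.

0.6308

P(all 6 different) = 17/17 · 16/17 · ··· · 12/17 ≈ 0.3692.
P(at least two equal) = 1 − 0.3692 = 0.6308.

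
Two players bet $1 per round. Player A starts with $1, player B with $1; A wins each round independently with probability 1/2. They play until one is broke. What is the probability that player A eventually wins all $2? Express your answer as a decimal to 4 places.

0.5000

With a fair step, P(i) = ½P(i−1) + ½P(i+1) with P(0)=0, P(2)=1 has the linear solution P(i) = i/2.
P(1) = 1/2 ≈ 0.5000.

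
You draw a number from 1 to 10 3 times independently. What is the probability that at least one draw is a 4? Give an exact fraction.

271/1000

P(no draw is a 4) = (9/10)^3 = 729/1000.
P(at least one) = 1 − 729/1000 = 271/1000.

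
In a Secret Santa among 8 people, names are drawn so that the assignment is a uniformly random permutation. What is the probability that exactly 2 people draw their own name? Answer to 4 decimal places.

0.1840

Choose which 2 of the 8 are fixed: C(8,2) = 28 ways.
The remaining 6 must have no fixed point: D(6) = 265.
P = 28·265/40320 = 53/288 ≈ 0.1840.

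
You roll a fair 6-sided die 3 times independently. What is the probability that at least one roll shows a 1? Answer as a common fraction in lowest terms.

P(no roll shows a 1) = (5/6)^3 = 125/216.
P(at least one) = 1 − 125/216 = 91/216.

91/216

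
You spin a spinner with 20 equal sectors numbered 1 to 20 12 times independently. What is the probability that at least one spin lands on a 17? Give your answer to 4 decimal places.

P(no spin lands on a 17) = (19/20)^12 ≈ 0.5404.
P(at least one) = 1 − 0.5404 = 0.4596.

0.4596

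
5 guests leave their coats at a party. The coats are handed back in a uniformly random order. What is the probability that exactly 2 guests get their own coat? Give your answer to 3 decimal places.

Choose which 2 of the 5 are fixed: C(5,2) = 10 ways.
The remaining 3 must have no fixed point: D(3) = 2.
P = 10·2/120 = 1/6 ≈ 0.167.

0.167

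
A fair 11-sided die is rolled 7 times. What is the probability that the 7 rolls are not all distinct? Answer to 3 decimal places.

P(all 7 different) = 11/11 · 10/11 · ··· · 5/11 ≈ 0.085.
P(at least two equal) = 1 − 0.085 = 0.915.

0.915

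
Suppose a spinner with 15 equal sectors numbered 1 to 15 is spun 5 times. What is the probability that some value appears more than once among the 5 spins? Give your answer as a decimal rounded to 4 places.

P(all 5 different) = 15/15 · 14/15 · ··· · 11/15 ≈ 0.4745.
P(at least two equal) = 1 − 0.4745 = 0.5255.

0.5255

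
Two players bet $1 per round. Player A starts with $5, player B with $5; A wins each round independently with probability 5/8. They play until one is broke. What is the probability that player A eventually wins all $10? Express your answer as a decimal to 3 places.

Let r = q/p = (3/8)/(5/8) = 3/5. The recurrence P(i) = p·P(i+1) + q·P(i−1) with P(0)=0, P(10)=1 gives P(i) = (1 − r^i)/(1 − r^10).
P(5) = (1 − (3/5)^5) / (1 − (3/5)^10) = 3125/3368 ≈ 0.928.

0.928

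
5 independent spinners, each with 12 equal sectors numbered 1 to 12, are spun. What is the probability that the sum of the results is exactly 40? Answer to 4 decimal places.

There are 12^5 = 248832 equally likely outcomes.
The number of ordered 5-tuples from {1,…,12} summing to 40 is 8151.
P(sum = 40) = 8151/248832 = 2717/82944 ≈ 0.0328.

0.0328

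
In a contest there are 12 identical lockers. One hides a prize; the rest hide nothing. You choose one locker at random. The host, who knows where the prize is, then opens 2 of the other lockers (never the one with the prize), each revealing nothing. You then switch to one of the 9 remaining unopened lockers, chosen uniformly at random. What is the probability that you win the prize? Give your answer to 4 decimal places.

0.1019

Your original locker holds the prize with probability 1/12, so the other 11 collectively hold it with probability 11/12.
The host can always find 2 empty lockers to open, so the reveals don't change that 11/12; it is now spread over the 9 remaining unopened lockers.
P(win by switching) = (11/12) · (1/9) = 11/108 ≈ 0.1019.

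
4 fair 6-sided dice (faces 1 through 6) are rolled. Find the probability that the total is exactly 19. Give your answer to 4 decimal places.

0.0432

There are 6^4 = 1296 equally likely outcomes.
The number of ordered 4-tuples from {1,…,6} summing to 19 is 56.
P(sum = 19) = 56/1296 = 7/162 ≈ 0.0432.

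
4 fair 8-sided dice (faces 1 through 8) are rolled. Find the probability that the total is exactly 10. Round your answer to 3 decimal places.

0.021

There are 8^4 = 4096 equally likely outcomes.
The number of ordered 4-tuples from {1,…,8} summing to 10 is 84.
P(sum = 10) = 84/4096 = 21/1024 ≈ 0.021.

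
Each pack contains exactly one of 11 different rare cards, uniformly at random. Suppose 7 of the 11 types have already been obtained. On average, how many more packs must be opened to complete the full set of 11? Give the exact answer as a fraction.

275/12

Starting from 7 distinct types, each trial gives a new one with probability (11−i)/11 when i types are held, so the wait for the next new type is 11/(11−i).
E = 11/4 + 11/3 + 11/2 + 11/1 = 275/12.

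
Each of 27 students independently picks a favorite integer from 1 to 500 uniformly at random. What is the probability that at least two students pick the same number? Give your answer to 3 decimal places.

0.511

It's easier to compute the probability that all 27 are distinct.
P(all distinct) = 500/500 · 499/500 · ··· · 474/500 ≈ 0.489.
So the probability of at least one match is 1 − 0.489 = 0.511.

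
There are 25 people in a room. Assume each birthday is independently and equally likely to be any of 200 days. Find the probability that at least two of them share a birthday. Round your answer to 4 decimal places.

0.7910

It's easier to compute the probability that all 25 are distinct.
P(all distinct) = 200/200 · 199/200 · ··· · 176/200 ≈ 0.2090.
So the probability of at least one match is 1 − 0.2090 = 0.7910.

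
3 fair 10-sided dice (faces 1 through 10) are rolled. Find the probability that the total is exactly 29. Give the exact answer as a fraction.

3/1000

There are 10^3 = 1000 equally likely outcomes.
The number of ordered 3-tuples from {1,…,10} summing to 29 is 3.
P(sum = 29) = 3/1000.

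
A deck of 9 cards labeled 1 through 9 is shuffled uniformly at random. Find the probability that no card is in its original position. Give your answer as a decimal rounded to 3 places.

This is the derangement probability: permutations of 9 with no fixed point.
D(9) = 9! · (1 − 1/1! + 1/2! − ··· + (−1)^9/9!) = 133496.
P = 133496/362880 = 16687/45360 ≈ 0.368.

0.368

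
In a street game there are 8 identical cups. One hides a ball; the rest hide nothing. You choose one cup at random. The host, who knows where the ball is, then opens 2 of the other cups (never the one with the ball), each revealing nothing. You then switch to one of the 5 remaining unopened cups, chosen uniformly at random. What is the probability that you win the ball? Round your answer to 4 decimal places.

0.1750

Your original cup holds the ball with probability 1/8, so the other 7 collectively hold it with probability 7/8.
The host can always find 2 empty cups to open, so the reveals don't change that 7/8; it is now spread over the 5 remaining unopened cups.
P(win by switching) = (7/8) · (1/5) = 7/40 ≈ 0.1750.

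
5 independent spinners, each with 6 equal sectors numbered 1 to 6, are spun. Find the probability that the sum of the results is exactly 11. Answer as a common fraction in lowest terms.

There are 6^5 = 7776 equally likely outcomes.
The number of ordered 5-tuples from {1,…,6} summing to 11 is 205.
P(sum = 11) = 205/7776.

205/7776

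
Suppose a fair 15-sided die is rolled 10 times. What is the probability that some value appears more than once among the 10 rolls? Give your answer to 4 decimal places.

P(all 10 different) = 15/15 · 14/15 · ··· · 6/15 ≈ 0.0189.
P(at least two equal) = 1 − 0.0189 = 0.9811.

0.9811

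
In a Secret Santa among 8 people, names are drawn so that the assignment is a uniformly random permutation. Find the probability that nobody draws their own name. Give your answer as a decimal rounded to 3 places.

This is the derangement probability: permutations of 8 with no fixed point.
D(8) = 8! · (1 − 1/1! + 1/2! − ··· + (−1)^8/8!) = 14833.
P = 14833/40320 = 2119/5760 ≈ 0.368.

0.368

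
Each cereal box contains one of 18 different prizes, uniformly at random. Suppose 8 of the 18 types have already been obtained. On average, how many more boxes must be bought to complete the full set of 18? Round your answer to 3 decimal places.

Starting from 8 distinct types, each trial gives a new one with probability (18−i)/18 when i types are held, so the wait for the next new type is 18/(18−i).
E = 18/10 + 18/9 + 18/8 + 18/7 + 18/6 + 18/5 + 18/4 + 18/3 + 18/2 + 18/1 = 7381/140 ≈ 52.721.

52.721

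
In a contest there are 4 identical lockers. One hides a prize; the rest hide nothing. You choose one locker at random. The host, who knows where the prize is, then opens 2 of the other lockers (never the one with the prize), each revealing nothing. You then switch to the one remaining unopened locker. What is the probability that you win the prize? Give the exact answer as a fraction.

3/4

Your original locker holds the prize with probability 1/4, so the other 3 collectively hold it with probability 3/4.
The host can always find 2 empty lockers to open, so the reveals don't change that 3/4; it is now spread over the 1 remaining unopened locker.
P(win by switching) = (3/4) · (1/1) = 3/4.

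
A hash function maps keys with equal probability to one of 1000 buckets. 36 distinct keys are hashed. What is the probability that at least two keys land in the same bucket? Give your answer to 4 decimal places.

0.4714

It's easier to compute the probability that all 36 are distinct.
P(all distinct) = 1000/1000 · 999/1000 · ··· · 965/1000 ≈ 0.5286.
So the probability of at least one match is 1 − 0.5286 = 0.4714.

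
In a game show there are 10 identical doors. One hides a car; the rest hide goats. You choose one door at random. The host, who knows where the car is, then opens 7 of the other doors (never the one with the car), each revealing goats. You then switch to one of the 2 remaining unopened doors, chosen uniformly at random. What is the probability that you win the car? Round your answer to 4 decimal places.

Your original door holds the car with probability 1/10, so the other 9 collectively hold it with probability 9/10.
The host can always find 7 empty doors to open, so the reveals don't change that 9/10; it is now spread over the 2 remaining unopened doors.
P(win by switching) = (9/10) · (1/2) = 9/20 ≈ 0.4500.

0.4500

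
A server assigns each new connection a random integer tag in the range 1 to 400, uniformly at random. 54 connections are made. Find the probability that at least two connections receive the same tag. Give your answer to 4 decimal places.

It's easier to compute the probability that all 54 are distinct.
P(all distinct) = 400/400 · 399/400 · ··· · 347/400 ≈ 0.0236.
So the probability of at least one match is 1 − 0.0236 = 0.9764.

0.9764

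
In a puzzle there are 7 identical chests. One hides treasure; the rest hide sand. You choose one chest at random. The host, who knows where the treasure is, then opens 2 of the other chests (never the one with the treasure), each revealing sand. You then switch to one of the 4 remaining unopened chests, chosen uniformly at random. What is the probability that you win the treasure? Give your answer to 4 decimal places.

0.2143

Your original chest holds the treasure with probability 1/7, so the other 6 collectively hold it with probability 6/7.
The host can always find 2 empty chests to open, so the reveals don't change that 6/7; it is now spread over the 4 remaining unopened chests.
P(win by switching) = (6/7) · (1/4) = 3/14 ≈ 0.2143.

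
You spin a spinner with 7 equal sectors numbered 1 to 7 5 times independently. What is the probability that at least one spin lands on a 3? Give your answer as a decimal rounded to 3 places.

0.537

P(no spin lands on a 3) = (6/7)^5 ≈ 0.463.
P(at least one) = 1 − 0.463 = 0.537.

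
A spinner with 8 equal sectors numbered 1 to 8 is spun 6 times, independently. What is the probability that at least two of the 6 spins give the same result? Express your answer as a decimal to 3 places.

P(all 6 different) = 8/8 · 7/8 · ··· · 3/8 ≈ 0.077.
P(at least two equal) = 1 − 0.077 = 0.923.

0.923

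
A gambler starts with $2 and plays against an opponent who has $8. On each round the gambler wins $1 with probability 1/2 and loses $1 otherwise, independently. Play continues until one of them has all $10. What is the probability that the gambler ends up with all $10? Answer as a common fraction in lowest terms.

With a fair step, P(i) = ½P(i−1) + ½P(i+1) with P(0)=0, P(10)=1 has the linear solution P(i) = i/10.
P(2) = 2/10 = 1/5.

1/5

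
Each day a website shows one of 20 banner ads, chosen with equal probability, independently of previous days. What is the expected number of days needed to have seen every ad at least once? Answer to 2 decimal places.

After i distinct types are collected, each trial gives a new one with probability (20−i)/20, so the expected wait for the next new type is 20/(20−i).
E = 20/20 + 20/19 + 20/18 + 20/17 + 20/16 + 20/15 + 20/14 + 20/13 + 20/12 + 20/11 + 20/10 + 20/9 + 20/8 + 20/7 + 20/6 + 20/5 + 20/4 + 20/3 + 20/2 + 20/1 = 279175675/3879876 ≈ 71.95.

71.95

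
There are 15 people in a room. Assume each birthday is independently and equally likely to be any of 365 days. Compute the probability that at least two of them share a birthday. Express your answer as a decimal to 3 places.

It's easier to compute the probability that all 15 are distinct.
P(all distinct) = 365/365 · 364/365 · ··· · 351/365 ≈ 0.747.
So the probability of at least one match is 1 − 0.747 = 0.253.

0.253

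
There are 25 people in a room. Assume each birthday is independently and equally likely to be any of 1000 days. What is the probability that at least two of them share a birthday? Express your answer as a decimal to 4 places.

0.2610

It's easier to compute the probability that all 25 are distinct.
P(all distinct) = 1000/1000 · 999/1000 · ··· · 976/1000 ≈ 0.7390.
So the probability of at least one match is 1 − 0.7390 = 0.2610.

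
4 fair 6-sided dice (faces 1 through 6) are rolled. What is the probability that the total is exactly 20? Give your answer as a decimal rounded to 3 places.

There are 6^4 = 1296 equally likely outcomes.
The number of ordered 4-tuples from {1,…,6} summing to 20 is 35.
P(sum = 20) = 35/1296 ≈ 0.027.

0.027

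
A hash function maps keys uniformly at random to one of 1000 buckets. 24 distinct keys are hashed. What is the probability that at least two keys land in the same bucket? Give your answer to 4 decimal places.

It's easier to compute the probability that all 24 are distinct.
P(all distinct) = 1000/1000 · 999/1000 · ··· · 977/1000 ≈ 0.7572.
So the probability of at least one match is 1 − 0.7572 = 0.2428.

0.2428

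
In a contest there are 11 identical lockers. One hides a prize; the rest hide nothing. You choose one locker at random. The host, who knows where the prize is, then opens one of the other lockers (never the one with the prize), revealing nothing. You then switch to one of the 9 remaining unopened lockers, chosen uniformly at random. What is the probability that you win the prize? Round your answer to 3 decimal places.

0.101

Your original locker holds the prize with probability 1/11, so the other 10 collectively hold it with probability 10/11.
The host can always find an empty locker to open, so this doesn't change that 10/11; it is now spread over the 9 remaining unopened lockers.
P(win by switching) = (10/11) · (1/9) = 10/99 ≈ 0.101.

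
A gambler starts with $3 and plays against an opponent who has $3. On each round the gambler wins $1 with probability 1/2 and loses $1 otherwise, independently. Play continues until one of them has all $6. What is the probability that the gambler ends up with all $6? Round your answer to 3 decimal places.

With a fair step, P(i) = ½P(i−1) + ½P(i+1) with P(0)=0, P(6)=1 has the linear solution P(i) = i/6.
P(3) = 3/6 = 1/2 ≈ 0.500.

0.500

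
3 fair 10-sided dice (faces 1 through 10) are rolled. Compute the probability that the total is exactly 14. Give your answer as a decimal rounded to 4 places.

0.0690

There are 10^3 = 1000 equally likely outcomes.
The number of ordered 3-tuples from {1,…,10} summing to 14 is 69.
P(sum = 14) = 69/1000 ≈ 0.0690.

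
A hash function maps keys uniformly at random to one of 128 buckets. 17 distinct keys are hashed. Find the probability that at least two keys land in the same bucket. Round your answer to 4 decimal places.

It's easier to compute the probability that all 17 are distinct.
P(all distinct) = 128/128 · 127/128 · ··· · 112/128 ≈ 0.3291.
So the probability of at least one match is 1 − 0.3291 = 0.6709.

0.6709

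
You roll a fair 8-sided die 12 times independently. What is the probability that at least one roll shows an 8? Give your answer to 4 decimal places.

0.7986

P(no roll shows an 8) = (7/8)^12 ≈ 0.2014.
P(at least one) = 1 − 0.2014 = 0.7986.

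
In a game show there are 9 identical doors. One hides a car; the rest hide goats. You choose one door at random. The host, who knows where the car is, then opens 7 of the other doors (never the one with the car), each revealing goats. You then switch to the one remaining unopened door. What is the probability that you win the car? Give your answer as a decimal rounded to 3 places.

0.889

Your original door holds the car with probability 1/9, so the other 8 collectively hold it with probability 8/9.
The host can always find 7 empty doors to open, so the reveals don't change that 8/9; it is now spread over the 1 remaining unopened door.
P(win by switching) = (8/9) · (1/1) = 8/9 ≈ 0.889.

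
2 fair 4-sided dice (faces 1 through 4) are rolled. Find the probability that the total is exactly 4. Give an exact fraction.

There are 4^2 = 16 equally likely outcomes.
The number of ordered 2-tuples from {1,…,4} summing to 4 is 3.
P(sum = 4) = 3/16.

3/16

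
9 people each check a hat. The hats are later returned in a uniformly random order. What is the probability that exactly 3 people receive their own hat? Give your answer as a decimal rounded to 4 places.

Choose which 3 of the 9 are fixed: C(9,3) = 84 ways.
The remaining 6 must have no fixed point: D(6) = 265.
P = 84·265/362880 = 53/864 ≈ 0.0613.

0.0613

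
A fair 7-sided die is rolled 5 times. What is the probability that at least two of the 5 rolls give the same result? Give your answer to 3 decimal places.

P(all 5 different) = 7/7 · 6/7 · ··· · 3/7 ≈ 0.150.
P(at least two equal) = 1 − 0.150 = 0.850.

0.850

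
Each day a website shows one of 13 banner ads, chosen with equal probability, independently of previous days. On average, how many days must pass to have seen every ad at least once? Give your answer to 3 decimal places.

After i distinct types are collected, each trial gives a new one with probability (13−i)/13, so the expected wait for the next new type is 13/(13−i).
E = 13/13 + 13/12 + 13/11 + 13/10 + 13/9 + 13/8 + 13/7 + 13/6 + 13/5 + 13/4 + 13/3 + 13/2 + 13/1 = 1145993/27720 ≈ 41.342.

41.342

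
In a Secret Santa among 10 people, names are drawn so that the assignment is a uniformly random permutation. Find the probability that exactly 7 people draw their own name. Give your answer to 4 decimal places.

Choose which 7 of the 10 are fixed: C(10,7) = 120 ways.
The remaining 3 must have no fixed point: D(3) = 2.
P = 120·2/3628800 = 1/15120 ≈ 0.0001.

0.0001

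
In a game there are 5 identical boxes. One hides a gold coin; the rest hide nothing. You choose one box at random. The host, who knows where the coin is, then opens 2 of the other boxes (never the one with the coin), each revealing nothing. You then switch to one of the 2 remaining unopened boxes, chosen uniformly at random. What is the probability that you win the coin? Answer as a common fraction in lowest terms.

2/5

Your original box holds the coin with probability 1/5, so the other 4 collectively hold it with probability 4/5.
The host can always find 2 empty boxes to open, so the reveals don't change that 4/5; it is now spread over the 2 remaining unopened boxes.
P(win by switching) = (4/5) · (1/2) = 2/5.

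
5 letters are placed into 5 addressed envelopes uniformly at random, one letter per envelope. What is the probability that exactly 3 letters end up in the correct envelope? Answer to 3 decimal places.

Choose which 3 of the 5 are fixed: C(5,3) = 10 ways.
The remaining 2 must have no fixed point: D(2) = 1.
P = 10·1/120 = 1/12 ≈ 0.083.

0.083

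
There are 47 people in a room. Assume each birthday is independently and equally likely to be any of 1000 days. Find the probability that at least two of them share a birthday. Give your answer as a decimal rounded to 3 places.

0.667

It's easier to compute the probability that all 47 are distinct.
P(all distinct) = 1000/1000 · 999/1000 · ··· · 954/1000 ≈ 0.333.
So the probability of at least one match is 1 − 0.333 = 0.667.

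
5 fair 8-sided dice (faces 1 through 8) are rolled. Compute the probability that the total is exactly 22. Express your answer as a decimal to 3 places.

0.075

There are 8^5 = 32768 equally likely outcomes.
The number of ordered 5-tuples from {1,…,8} summing to 22 is 2460.
P(sum = 22) = 2460/32768 = 615/8192 ≈ 0.075.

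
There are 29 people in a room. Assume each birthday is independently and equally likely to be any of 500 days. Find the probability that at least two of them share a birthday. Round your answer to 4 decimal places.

0.5630

It's easier to compute the probability that all 29 are distinct.
P(all distinct) = 500/500 · 499/500 · ··· · 472/500 ≈ 0.4370.
So the probability of at least one match is 1 − 0.4370 = 0.5630.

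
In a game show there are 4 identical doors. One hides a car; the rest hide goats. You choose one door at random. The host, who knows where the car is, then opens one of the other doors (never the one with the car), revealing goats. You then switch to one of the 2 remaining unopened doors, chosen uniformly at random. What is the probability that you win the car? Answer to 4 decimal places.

0.3750

Your original door holds the car with probability 1/4, so the other 3 collectively hold it with probability 3/4.
The host can always find an empty door to open, so this doesn't change that 3/4; it is now spread over the 2 remaining unopened doors.
P(win by switching) = (3/4) · (1/2) = 3/8 ≈ 0.3750.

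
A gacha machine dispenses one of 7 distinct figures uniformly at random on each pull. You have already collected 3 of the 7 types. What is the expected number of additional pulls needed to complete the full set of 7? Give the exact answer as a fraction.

175/12

Starting from 3 distinct types, each trial gives a new one with probability (7−i)/7 when i types are held, so the wait for the next new type is 7/(7−i).
E = 7/4 + 7/3 + 7/2 + 7/1 = 175/12.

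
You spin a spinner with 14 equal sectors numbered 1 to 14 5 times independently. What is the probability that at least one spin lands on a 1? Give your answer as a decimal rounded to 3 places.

P(no spin lands on a 1) = (13/14)^5 ≈ 0.690.
P(at least one) = 1 − 0.690 = 0.310.

0.310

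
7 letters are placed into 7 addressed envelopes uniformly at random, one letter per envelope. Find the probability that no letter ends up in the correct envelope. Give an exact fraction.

This is the derangement probability: permutations of 7 with no fixed point.
D(7) = 7! · (1 − 1/1! + 1/2! − ··· + (−1)^7/7!) = 1854.
P = 1854/5040 = 103/280.

103/280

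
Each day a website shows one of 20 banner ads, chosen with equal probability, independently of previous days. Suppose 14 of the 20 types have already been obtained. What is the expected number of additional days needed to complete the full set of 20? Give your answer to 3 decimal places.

Starting from 14 distinct types, each trial gives a new one with probability (20−i)/20 when i types are held, so the wait for the next new type is 20/(20−i).
E = 20/6 + 20/5 + 20/4 + 20/3 + 20/2 + 20/1 = 49 ≈ 49.000.

49.000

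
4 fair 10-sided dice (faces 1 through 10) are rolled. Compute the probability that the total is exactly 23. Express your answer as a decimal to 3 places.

There are 10^4 = 10000 equally likely outcomes.
The number of ordered 4-tuples from {1,…,10} summing to 23 is 660.
P(sum = 23) = 660/10000 = 33/500 ≈ 0.066.

0.066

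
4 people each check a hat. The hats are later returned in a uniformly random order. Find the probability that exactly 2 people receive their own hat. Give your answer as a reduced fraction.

1/4

Choose which 2 of the 4 are fixed: C(4,2) = 6 ways.
The remaining 2 must have no fixed point: D(2) = 1.
P = 6·1/24 = 1/4.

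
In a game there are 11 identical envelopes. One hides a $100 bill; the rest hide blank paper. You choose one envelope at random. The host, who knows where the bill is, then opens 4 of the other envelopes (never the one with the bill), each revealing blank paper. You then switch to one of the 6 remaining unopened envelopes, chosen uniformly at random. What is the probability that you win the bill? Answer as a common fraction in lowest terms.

5/33

Your original envelope holds the bill with probability 1/11, so the other 10 collectively hold it with probability 10/11.
The host can always find 4 empty envelopes to open, so the reveals don't change that 10/11; it is now spread over the 6 remaining unopened envelopes.
P(win by switching) = (10/11) · (1/6) = 5/33.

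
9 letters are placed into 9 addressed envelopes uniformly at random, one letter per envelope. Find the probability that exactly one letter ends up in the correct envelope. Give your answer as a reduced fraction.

2119/5760

Choose which one is fixed: C(9,1) = 9 ways.
The remaining 8 must have no fixed point: D(8) = 14833.
P = 9·14833/362880 = 2119/5760.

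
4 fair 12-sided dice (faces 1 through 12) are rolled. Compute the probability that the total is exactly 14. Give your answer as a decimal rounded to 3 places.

There are 12^4 = 20736 equally likely outcomes.
The number of ordered 4-tuples from {1,…,12} summing to 14 is 286.
P(sum = 14) = 286/20736 = 143/10368 ≈ 0.014.

0.014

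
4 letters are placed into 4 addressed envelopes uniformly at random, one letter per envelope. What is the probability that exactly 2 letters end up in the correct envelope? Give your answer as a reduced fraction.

Choose which 2 of the 4 are fixed: C(4,2) = 6 ways.
The remaining 2 must have no fixed point: D(2) = 1.
P = 6·1/24 = 1/4.

1/4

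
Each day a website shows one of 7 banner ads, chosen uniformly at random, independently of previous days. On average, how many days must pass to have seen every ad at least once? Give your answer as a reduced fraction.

363/20

After i distinct types are collected, each trial gives a new one with probability (7−i)/7, so the expected wait for the next new type is 7/(7−i).
E = 7/7 + 7/6 + 7/5 + 7/4 + 7/3 + 7/2 + 7/1 = 363/20.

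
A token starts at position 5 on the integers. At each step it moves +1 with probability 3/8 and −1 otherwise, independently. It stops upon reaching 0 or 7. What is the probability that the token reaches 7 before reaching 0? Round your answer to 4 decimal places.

0.3416

Let r = q/p = (5/8)/(3/8) = 5/3. The recurrence P(i) = p·P(i+1) + q·P(i−1) with P(0)=0, P(7)=1 gives P(i) = (1 − r^i)/(1 − r^7).
P(5) = (1 − (5/3)^5) / (1 − (5/3)^7) = 12969/37969 ≈ 0.3416.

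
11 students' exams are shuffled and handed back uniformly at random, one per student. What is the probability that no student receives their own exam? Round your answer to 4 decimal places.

0.3679

This is the derangement probability: permutations of 11 with no fixed point.
D(11) = 11! · (1 − 1/1! + 1/2! − ··· + (−1)^11/11!) = 14684570.
P = 14684570/39916800 = 1468457/3991680 ≈ 0.3679.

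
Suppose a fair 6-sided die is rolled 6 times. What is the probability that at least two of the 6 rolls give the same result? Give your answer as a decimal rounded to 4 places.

0.9846

P(all 6 different) = 6/6 · 5/6 · ··· · 1/6 ≈ 0.0154.
P(at least two equal) = 1 − 0.0154 = 0.9846.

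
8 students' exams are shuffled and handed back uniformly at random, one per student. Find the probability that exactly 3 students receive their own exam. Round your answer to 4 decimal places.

Choose which 3 of the 8 are fixed: C(8,3) = 56 ways.
The remaining 5 must have no fixed point: D(5) = 44.
P = 56·44/40320 = 11/180 ≈ 0.0611.

0.0611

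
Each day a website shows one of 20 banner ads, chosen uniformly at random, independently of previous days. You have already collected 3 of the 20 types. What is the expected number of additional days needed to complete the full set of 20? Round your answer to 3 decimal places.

68.791

Starting from 3 distinct types, each trial gives a new one with probability (20−i)/20 when i types are held, so the wait for the next new type is 20/(20−i).
E = 20/17 + 20/16 + 20/15 + 20/14 + 20/13 + 20/12 + 20/11 + 20/10 + 20/9 + 20/8 + 20/7 + 20/6 + 20/5 + 20/4 + 20/3 + 20/2 + 20/1 = 42142223/612612 ≈ 68.791.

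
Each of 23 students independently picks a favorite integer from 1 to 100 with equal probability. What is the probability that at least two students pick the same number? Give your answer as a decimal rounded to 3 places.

0.936

It's easier to compute the probability that all 23 are distinct.
P(all distinct) = 100/100 · 99/100 · ··· · 78/100 ≈ 0.064.
So the probability of at least one match is 1 − 0.064 = 0.936.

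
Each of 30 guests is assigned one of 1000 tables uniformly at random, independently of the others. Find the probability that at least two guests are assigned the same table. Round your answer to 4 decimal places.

0.3555

It's easier to compute the probability that all 30 are distinct.
P(all distinct) = 1000/1000 · 999/1000 · ··· · 971/1000 ≈ 0.6445.
So the probability of at least one match is 1 − 0.6445 = 0.3555.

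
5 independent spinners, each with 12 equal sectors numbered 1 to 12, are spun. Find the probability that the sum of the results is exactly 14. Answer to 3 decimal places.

There are 12^5 = 248832 equally likely outcomes.
The number of ordered 5-tuples from {1,…,12} summing to 14 is 715.
P(sum = 14) = 715/248832 ≈ 0.003.

0.003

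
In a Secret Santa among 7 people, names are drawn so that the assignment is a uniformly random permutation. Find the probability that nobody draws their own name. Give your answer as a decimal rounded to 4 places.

This is the derangement probability: permutations of 7 with no fixed point.
D(7) = 7! · (1 − 1/1! + 1/2! − ··· + (−1)^7/7!) = 1854.
P = 1854/5040 = 103/280 ≈ 0.3679.

0.3679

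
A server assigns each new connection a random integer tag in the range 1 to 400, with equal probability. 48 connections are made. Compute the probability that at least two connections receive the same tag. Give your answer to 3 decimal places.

0.947

It's easier to compute the probability that all 48 are distinct.
P(all distinct) = 400/400 · 399/400 · ··· · 353/400 ≈ 0.053.
So the probability of at least one match is 1 − 0.053 = 0.947.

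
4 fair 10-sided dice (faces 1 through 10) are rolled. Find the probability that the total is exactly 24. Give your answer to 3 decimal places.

0.063

There are 10^4 = 10000 equally likely outcomes.
The number of ordered 4-tuples from {1,…,10} summing to 24 is 633.
P(sum = 24) = 633/10000 ≈ 0.063.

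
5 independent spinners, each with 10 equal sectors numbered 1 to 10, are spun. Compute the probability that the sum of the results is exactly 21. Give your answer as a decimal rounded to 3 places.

0.038

There are 10^5 = 100000 equally likely outcomes.
The number of ordered 5-tuples from {1,…,10} summing to 21 is 3795.
P(sum = 21) = 3795/100000 = 759/20000 ≈ 0.038.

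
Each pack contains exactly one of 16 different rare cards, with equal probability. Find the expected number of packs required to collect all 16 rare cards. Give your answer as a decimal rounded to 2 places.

After i distinct types are collected, each trial gives a new one with probability (16−i)/16, so the expected wait for the next new type is 16/(16−i).
E = 16/16 + 16/15 + 16/14 + 16/13 + 16/12 + 16/11 + 16/10 + 16/9 + 16/8 + 16/7 + 16/6 + 16/5 + 16/4 + 16/3 + 16/2 + 16/1 = 2436559/45045 ≈ 54.09.

54.09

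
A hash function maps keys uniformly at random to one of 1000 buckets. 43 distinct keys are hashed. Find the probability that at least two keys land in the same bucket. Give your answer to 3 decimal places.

It's easier to compute the probability that all 43 are distinct.
P(all distinct) = 1000/1000 · 999/1000 · ··· · 958/1000 ≈ 0.400.
So the probability of at least one match is 1 − 0.400 = 0.600.

0.600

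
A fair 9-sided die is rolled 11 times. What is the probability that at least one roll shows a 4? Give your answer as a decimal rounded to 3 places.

0.726

P(no roll shows a 4) = (8/9)^11 ≈ 0.274.
P(at least one) = 1 − 0.274 = 0.726.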